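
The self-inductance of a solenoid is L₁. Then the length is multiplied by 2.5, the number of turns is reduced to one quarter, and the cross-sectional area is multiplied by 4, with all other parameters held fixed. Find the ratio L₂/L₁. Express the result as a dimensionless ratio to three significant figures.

For a solenoid, L ∝ μᵣN²A/ℓ.
L₂/L₁ = (2.5)^-1 × (0.25)^2 × (4) = 0.100.

L₂/L₁ = 0.100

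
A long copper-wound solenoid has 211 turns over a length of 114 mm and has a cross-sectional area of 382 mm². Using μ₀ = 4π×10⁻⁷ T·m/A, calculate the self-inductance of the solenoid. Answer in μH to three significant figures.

L ≈ 187 μH

A = 382 mm² = 3.820×10^-4 m².
For a long solenoid, L = μ₀N²A/ℓ.
L = (4π×10⁻⁷)(211)²(3.820×10^-4)/(0.114 m) = 1.8747×10^-4 H.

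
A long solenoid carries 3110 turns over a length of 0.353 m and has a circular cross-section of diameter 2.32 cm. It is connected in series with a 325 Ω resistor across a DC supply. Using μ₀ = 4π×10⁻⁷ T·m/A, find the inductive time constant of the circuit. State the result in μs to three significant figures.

A = π(d/2)² = π(1.160×10^-2 m)² = 4.227×10^-4 m².
L = μ₀N²A/ℓ = (4π×10⁻⁷)(3110)²(4.227×10^-4)/(0.353) = 1.456×10^-2 H.
τ = L/R = (1.456×10^-2)/(325) = 4.479×10^-5 s.

τ ≈ 44.8 μs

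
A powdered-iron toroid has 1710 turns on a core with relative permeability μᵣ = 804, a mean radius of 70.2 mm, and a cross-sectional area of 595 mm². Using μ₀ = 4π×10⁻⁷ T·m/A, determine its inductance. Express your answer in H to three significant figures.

For a thin toroid, L = μ₀μᵣN²A/(2πR).
L = (4π×10⁻⁷)(804)(1710)²(5.950×10^-4) / (2π×7.020×10^-2 m) = 3.985 H.

L ≈ 3.99 H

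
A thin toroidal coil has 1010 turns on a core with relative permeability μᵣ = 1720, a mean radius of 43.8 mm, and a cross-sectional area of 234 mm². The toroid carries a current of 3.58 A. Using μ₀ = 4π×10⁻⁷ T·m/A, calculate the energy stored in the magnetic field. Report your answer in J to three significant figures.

L = μ₀μᵣN²A/(2πR) = (4π×10⁻⁷)(1720)(1010)²(2.340×10^-4)/(2π×4.380×10^-2) = 1.8747 H.
U = ½LI² = ½(1.8747)(3.58)² = 12.01 J.

U ≈ 12.0 J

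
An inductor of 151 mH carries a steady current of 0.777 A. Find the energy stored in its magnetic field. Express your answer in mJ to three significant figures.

U ≈ 45.6 mJ

Stored magnetic energy: U = ½LI².
U = ½(0.151 H)(0.777 A)² = 4.558×10^-2 J.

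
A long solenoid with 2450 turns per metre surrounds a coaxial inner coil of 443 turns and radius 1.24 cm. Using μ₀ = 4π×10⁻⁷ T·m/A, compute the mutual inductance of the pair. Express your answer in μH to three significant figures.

The outer solenoid produces a uniform field B₁ = μ₀n₁I₁ across the inner coil,
so the flux linkage is N₂Φ = N₂B₁A₂ = μ₀n₁N₂A₂·I₁, giving M = μ₀n₁N₂A₂.
A₂ = πr² = π(1.240×10^-2 m)² = 4.831×10^-4 m².
M = (4π×10⁻⁷)(2450)(443)(4.831×10^-4) = 6.588×10^-4 H.

M ≈ 659 μH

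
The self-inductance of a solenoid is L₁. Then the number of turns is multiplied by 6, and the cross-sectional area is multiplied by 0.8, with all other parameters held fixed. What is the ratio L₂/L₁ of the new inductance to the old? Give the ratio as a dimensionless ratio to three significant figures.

For a solenoid, L ∝ μᵣN²A/ℓ.
L₂/L₁ = (6)^2 × (0.8) = 28.8.

L₂/L₁ = 28.8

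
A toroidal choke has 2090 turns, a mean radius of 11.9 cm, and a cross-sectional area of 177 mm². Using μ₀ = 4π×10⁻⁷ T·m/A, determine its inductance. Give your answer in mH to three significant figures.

For a thin toroid, L = μ₀N²A/(2πR).
L = (4π×10⁻⁷)(2090)²(1.770×10^-4) / (2π×0.119 m) = 1.299×10^-3 H.

L ≈ 1.30 mH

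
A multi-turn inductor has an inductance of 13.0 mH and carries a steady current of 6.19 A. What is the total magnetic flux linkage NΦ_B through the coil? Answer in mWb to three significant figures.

NΦ_B ≈ 80.5 mWb

From L = NΦ_B/I, the flux linkage is NΦ_B = LI.
NΦ_B = (1.300×10^-2 H)(6.19 A) = 8.047×10^-2 Wb.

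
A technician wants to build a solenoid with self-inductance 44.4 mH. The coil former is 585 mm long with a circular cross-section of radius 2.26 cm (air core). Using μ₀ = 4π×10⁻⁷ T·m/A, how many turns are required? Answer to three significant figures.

N ≈ 3590 turns

A = πr² = π(2.260×10^-2 m)² = 1.6046×10^-3 m².
From L = μ₀N²A/ℓ, N = √(Lℓ / (μ₀A)).
N = √[(4.440×10^-2)(0.585) / ((4π×10⁻⁷)×1.6046×10^-3)] = √(1.288×10^7) ≈ 3589.1.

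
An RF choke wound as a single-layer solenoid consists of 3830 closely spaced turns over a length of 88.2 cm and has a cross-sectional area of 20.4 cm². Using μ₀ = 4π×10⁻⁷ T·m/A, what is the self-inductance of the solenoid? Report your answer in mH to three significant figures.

A = 20.4 cm² = 2.040×10^-3 m².
For a long solenoid, L = μ₀N²A/ℓ.
L = (4π×10⁻⁷)(3830)²(2.040×10^-3)/(0.882 m) = 4.264×10^-2 H.

L ≈ 42.6 mH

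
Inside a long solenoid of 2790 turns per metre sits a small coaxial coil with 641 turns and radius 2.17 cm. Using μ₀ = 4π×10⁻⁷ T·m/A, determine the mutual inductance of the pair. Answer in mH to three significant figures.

M ≈ 3.32 mH

The outer solenoid produces a uniform field B₁ = μ₀n₁I₁ across the inner coil,
so the flux linkage is N₂Φ = N₂B₁A₂ = μ₀n₁N₂A₂·I₁, giving M = μ₀n₁N₂A₂.
A₂ = πr² = π(2.170×10^-2 m)² = 1.479×10^-3 m².
M = (4π×10⁻⁷)(2790)(641)(1.479×10^-3) = 3.3246×10^-3 H.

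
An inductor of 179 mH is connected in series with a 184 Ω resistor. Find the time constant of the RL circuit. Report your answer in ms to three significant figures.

τ ≈ 0.973 ms

τ = L/R = (0.179 H)/(184 Ω) = 9.728×10^-4 s.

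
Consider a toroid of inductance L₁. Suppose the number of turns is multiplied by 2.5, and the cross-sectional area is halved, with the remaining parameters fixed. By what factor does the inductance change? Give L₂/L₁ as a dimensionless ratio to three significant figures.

L₂/L₁ = 3.13

For a toroid, L ∝ μᵣN²A/R.
L₂/L₁ = (2.5)^2 × (0.5) = 3.13.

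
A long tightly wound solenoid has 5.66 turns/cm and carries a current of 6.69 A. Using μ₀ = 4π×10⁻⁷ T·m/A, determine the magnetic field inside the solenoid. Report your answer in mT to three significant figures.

Inside a long solenoid, B = μ₀nI.
B = (4π×10⁻⁷)(566 m⁻¹)(6.69 A) = 4.758×10^-3 T.

B ≈ 4.76 mT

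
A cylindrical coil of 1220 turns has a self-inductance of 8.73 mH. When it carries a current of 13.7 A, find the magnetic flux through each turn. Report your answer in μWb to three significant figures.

Φ_B ≈ 98.0 μWb

From L = NΦ_B/I, the flux per turn is Φ_B = LI/N.
Φ_B = (8.730×10^-3 H)(13.7 A)/1220 = 9.803×10^-5 Wb.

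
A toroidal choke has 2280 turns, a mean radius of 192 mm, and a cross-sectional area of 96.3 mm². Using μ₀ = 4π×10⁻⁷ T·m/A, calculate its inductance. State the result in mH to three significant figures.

L ≈ 0.521 mH

For a thin toroid, L = μ₀N²A/(2πR).
L = (4π×10⁻⁷)(2280)²(9.630×10^-5) / (2π×0.192 m) = 5.2146×10^-4 H.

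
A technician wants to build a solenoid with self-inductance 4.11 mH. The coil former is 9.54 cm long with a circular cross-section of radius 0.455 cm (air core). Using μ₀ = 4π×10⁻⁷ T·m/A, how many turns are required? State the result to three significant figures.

N ≈ 2190 turns

A = πr² = π(4.550×10^-3 m)² = 6.504×10^-5 m².
From L = μ₀N²A/ℓ, N = √(Lℓ / (μ₀A)).
N = √[(4.110×10^-3)(9.540×10^-2) / ((4π×10⁻⁷)×6.504×10^-5)] = √(4.797×10^6) ≈ 2190.3.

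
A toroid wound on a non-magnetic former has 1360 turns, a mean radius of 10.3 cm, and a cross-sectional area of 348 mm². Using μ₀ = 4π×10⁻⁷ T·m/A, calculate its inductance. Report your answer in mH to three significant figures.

For a thin toroid, L = μ₀N²A/(2πR).
L = (4π×10⁻⁷)(1360)²(3.480×10^-4) / (2π×0.103 m) = 1.250×10^-3 H.

L ≈ 1.25 mH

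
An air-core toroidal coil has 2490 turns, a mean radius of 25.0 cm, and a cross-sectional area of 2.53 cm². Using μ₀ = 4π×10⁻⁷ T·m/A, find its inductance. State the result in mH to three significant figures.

L ≈ 1.25 mH

For a thin toroid, L = μ₀N²A/(2πR).
L = (4π×10⁻⁷)(2490)²(2.530×10^-4) / (2π×0.25 m) = 1.2549×10^-3 H.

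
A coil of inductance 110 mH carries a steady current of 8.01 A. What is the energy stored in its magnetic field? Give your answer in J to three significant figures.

Stored magnetic energy: U = ½LI².
U = ½(0.11 H)(8.01 A)² = 3.529 J.

U ≈ 3.53 J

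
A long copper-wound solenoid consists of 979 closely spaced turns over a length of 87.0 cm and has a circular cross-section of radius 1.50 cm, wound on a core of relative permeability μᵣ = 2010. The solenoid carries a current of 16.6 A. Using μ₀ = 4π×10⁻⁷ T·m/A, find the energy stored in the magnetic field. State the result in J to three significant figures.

A = πr² = π(1.500×10^-2 m)² = 7.069×10^-4 m².
L = μ₀μᵣN²A/ℓ = (4π×10⁻⁷)(2010)(979)²(7.069×10^-4)/(0.87) = 1.967 H.
U = ½LI² = ½(1.967)(16.6)² = 271 J.

U ≈ 271 J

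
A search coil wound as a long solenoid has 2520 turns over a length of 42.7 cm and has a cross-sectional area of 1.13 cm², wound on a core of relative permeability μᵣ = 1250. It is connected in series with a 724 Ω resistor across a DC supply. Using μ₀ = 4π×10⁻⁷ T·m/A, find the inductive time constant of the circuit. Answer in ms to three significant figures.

A = 1.13 cm² = 1.130×10^-4 m².
L = μ₀μᵣN²A/ℓ = (4π×10⁻⁷)(1250)(2520)²(1.130×10^-4)/(0.427) = 2.64 H.
τ = L/R = (2.64)/(724) = 3.646×10^-3 s.

τ ≈ 3.65 ms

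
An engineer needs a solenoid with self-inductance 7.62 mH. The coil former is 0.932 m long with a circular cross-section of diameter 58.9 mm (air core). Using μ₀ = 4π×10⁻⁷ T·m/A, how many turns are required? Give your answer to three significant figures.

A = π(d/2)² = π(2.945×10^-2 m)² = 2.7247×10^-3 m².
From L = μ₀N²A/ℓ, N = √(Lℓ / (μ₀A)).
N = √[(7.620×10^-3)(0.932) / ((4π×10⁻⁷)×2.7247×10^-3)] = √(2.074×10^6) ≈ 1440.2.

N ≈ 1440 turns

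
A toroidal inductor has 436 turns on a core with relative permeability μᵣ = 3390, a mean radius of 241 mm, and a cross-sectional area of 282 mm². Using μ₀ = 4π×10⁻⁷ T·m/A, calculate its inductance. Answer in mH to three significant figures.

L ≈ 151 mH

For a thin toroid, L = μ₀μᵣN²A/(2πR).
L = (4π×10⁻⁷)(3390)(436)²(2.820×10^-4) / (2π×0.241 m) = 0.1508 H.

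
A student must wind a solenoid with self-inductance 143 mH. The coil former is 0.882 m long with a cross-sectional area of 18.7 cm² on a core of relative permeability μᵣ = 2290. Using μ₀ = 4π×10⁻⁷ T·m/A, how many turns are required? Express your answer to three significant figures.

N ≈ 153 turns

A = 18.7 cm² = 1.870×10^-3 m².
From L = μ₀μᵣN²A/ℓ, N = √(Lℓ / (μ₀μᵣA)).
N = √[(0.143)(0.882) / ((4π×10⁻⁷)(2290)×1.870×10^-3)] = √(2.344×10^4) ≈ 153.1.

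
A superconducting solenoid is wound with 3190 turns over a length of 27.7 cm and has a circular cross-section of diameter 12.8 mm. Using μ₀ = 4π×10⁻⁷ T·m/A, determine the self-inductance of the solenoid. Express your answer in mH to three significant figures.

A = π(d/2)² = π(6.400×10^-3 m)² = 1.287×10^-4 m².
For a long solenoid, L = μ₀N²A/ℓ.
L = (4π×10⁻⁷)(3190)²(1.287×10^-4)/(0.277 m) = 5.940×10^-3 H.

L ≈ 5.94 mH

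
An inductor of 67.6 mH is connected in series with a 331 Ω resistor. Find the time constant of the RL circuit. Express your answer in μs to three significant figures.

τ ≈ 204 μs

τ = L/R = (6.760×10^-2 H)/(331 Ω) = 2.042×10^-4 s.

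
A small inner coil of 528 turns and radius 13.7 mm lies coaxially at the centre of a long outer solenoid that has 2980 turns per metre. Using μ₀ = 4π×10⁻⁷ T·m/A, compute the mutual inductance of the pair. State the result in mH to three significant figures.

The outer solenoid produces a uniform field B₁ = μ₀n₁I₁ across the inner coil,
so the flux linkage is N₂Φ = N₂B₁A₂ = μ₀n₁N₂A₂·I₁, giving M = μ₀n₁N₂A₂.
A₂ = πr² = π(1.370×10^-2 m)² = 5.896×10^-4 m².
M = (4π×10⁻⁷)(2980)(528)(5.896×10^-4) = 1.166×10^-3 H.

M ≈ 1.17 mH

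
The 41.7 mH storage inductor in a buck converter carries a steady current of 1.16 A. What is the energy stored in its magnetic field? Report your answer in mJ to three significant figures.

U ≈ 28.1 mJ

Stored magnetic energy: U = ½LI².
U = ½(4.170×10^-2 H)(1.16 A)² = 2.806×10^-2 J.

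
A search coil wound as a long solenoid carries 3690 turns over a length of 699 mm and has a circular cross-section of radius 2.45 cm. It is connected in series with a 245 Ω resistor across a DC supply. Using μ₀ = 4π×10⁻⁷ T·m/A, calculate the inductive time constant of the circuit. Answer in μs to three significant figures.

A = πr² = π(2.450×10^-2 m)² = 1.886×10^-3 m².
L = μ₀N²A/ℓ = (4π×10⁻⁷)(3690)²(1.886×10^-3)/(0.699) = 4.616×10^-2 H.
τ = L/R = (4.616×10^-2)/(245) = 1.884×10^-4 s.

τ ≈ 188 μs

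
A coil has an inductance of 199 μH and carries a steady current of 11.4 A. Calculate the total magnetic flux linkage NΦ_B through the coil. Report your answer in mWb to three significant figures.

NΦ_B ≈ 2.27 mWb

From L = NΦ_B/I, the flux linkage is NΦ_B = LI.
NΦ_B = (1.990×10^-4 H)(11.4 A) = 2.269×10^-3 Wb.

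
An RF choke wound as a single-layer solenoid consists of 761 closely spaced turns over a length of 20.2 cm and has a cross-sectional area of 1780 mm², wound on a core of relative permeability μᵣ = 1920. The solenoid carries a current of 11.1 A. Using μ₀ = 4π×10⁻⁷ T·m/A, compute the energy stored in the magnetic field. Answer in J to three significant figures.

U ≈ 759 J

A = 1780 mm² = 1.780×10^-3 m².
L = μ₀μᵣN²A/ℓ = (4π×10⁻⁷)(1920)(761)²(1.780×10^-3)/(0.202) = 12.31 H.
U = ½LI² = ½(12.31)(11.1)² = 758.5 J.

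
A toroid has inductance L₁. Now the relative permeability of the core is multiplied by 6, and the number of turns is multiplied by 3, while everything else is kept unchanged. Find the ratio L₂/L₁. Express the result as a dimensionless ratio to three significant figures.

L₂/L₁ = 54.0

For a toroid, L ∝ μᵣN²A/R.
L₂/L₁ = (6) × (3)^2 = 54.0.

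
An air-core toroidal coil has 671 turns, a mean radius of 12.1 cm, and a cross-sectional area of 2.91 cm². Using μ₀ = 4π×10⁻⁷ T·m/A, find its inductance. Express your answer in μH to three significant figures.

For a thin toroid, L = μ₀N²A/(2πR).
L = (4π×10⁻⁷)(671)²(2.910×10^-4) / (2π×0.121 m) = 2.166×10^-4 H.

L ≈ 217 μH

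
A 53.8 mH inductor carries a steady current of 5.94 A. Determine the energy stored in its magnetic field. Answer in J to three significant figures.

U ≈ 0.949 J

Stored magnetic energy: U = ½LI².
U = ½(5.380×10^-2 H)(5.94 A)² = 0.9491 J.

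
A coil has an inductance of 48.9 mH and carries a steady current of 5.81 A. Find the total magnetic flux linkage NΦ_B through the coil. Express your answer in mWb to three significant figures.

NΦ_B ≈ 284 mWb

From L = NΦ_B/I, the flux linkage is NΦ_B = LI.
NΦ_B = (4.890×10^-2 H)(5.81 A) = 0.2841 Wb.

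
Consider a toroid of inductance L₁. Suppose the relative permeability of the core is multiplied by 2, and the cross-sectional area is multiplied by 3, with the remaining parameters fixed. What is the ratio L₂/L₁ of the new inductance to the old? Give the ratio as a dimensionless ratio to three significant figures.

For a toroid, L ∝ μᵣN²A/R.
L₂/L₁ = (2) × (3) = 6.00.

L₂/L₁ = 6.00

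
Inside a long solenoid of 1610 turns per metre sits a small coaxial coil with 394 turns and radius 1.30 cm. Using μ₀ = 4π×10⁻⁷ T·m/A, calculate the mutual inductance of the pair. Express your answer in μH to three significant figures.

The outer solenoid produces a uniform field B₁ = μ₀n₁I₁ across the inner coil,
so the flux linkage is N₂Φ = N₂B₁A₂ = μ₀n₁N₂A₂·I₁, giving M = μ₀n₁N₂A₂.
A₂ = πr² = π(1.300×10^-2 m)² = 5.309×10^-4 m².
M = (4π×10⁻⁷)(1610)(394)(5.309×10^-4) = 4.232×10^-4 H.

M ≈ 423 μH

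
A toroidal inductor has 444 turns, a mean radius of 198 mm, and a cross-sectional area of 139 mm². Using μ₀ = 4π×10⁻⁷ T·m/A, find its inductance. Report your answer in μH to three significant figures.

For a thin toroid, L = μ₀N²A/(2πR).
L = (4π×10⁻⁷)(444)²(1.390×10^-4) / (2π×0.198 m) = 2.768×10^-5 H.

L ≈ 27.7 μH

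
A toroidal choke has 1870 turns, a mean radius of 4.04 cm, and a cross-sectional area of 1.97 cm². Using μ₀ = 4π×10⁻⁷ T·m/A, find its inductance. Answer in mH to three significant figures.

For a thin toroid, L = μ₀N²A/(2πR).
L = (4π×10⁻⁷)(1870)²(1.970×10^-4) / (2π×4.040×10^-2 m) = 3.410×10^-3 H.

L ≈ 3.41 mH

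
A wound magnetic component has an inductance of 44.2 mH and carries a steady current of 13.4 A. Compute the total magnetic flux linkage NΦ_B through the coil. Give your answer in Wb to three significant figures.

From L = NΦ_B/I, the flux linkage is NΦ_B = LI.
NΦ_B = (4.420×10^-2 H)(13.4 A) = 0.5923 Wb.

NΦ_B ≈ 0.592 Wb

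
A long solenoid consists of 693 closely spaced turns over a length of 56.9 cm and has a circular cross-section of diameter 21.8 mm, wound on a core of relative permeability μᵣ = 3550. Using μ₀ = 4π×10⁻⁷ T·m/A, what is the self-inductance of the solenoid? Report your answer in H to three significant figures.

L ≈ 1.41 H

A = π(d/2)² = π(1.090×10^-2 m)² = 3.733×10^-4 m².
For a long solenoid, L = μ₀μᵣN²A/ℓ.
L = (4π×10⁻⁷)(3550)(693)²(3.733×10^-4)/(0.569 m) = 1.405 H.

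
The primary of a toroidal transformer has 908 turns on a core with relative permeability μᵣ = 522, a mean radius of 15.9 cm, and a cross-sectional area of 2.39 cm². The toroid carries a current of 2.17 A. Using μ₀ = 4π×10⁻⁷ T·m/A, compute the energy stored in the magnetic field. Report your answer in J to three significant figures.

L = μ₀μᵣN²A/(2πR) = (4π×10⁻⁷)(522)(908)²(2.390×10^-4)/(2π×0.159) = 0.1294 H.
U = ½LI² = ½(0.1294)(2.17)² = 0.3046 J.

U ≈ 0.305 J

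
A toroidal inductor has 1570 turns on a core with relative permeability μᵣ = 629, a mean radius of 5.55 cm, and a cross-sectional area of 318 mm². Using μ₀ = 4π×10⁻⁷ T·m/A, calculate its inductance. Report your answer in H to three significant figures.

For a thin toroid, L = μ₀μᵣN²A/(2πR).
L = (4π×10⁻⁷)(629)(1570)²(3.180×10^-4) / (2π×5.550×10^-2 m) = 1.777 H.

L ≈ 1.78 H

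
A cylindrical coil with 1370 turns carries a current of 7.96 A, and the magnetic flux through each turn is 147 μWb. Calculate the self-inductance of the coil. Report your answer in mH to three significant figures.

Self-inductance is defined by L = NΦ_B/I (flux linkage over current).
L = (1370)(1.470×10^-4 Wb)/(7.96 A) = 2.530×10^-2 H.

L ≈ 25.3 mH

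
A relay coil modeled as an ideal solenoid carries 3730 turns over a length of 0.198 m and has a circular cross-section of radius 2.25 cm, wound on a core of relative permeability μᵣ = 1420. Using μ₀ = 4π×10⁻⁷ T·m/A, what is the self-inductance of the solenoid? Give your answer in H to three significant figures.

A = πr² = π(2.250×10^-2 m)² = 1.590×10^-3 m².
For a long solenoid, L = μ₀μᵣN²A/ℓ.
L = (4π×10⁻⁷)(1420)(3730)²(1.590×10^-3)/(0.198 m) = 199.4 H.

L ≈ 199 H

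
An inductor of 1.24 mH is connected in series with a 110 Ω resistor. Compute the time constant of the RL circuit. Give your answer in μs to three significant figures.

τ ≈ 11.3 μs

τ = L/R = (1.240×10^-3 H)/(110 Ω) = 1.127×10^-5 s.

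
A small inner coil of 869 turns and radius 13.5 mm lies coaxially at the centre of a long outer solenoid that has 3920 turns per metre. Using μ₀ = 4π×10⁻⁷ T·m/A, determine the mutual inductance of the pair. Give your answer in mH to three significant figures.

M ≈ 2.45 mH

The outer solenoid produces a uniform field B₁ = μ₀n₁I₁ across the inner coil,
so the flux linkage is N₂Φ = N₂B₁A₂ = μ₀n₁N₂A₂·I₁, giving M = μ₀n₁N₂A₂.
A₂ = πr² = π(1.350×10^-2 m)² = 5.726×10^-4 m².
M = (4π×10⁻⁷)(3920)(869)(5.726×10^-4) = 2.451×10^-3 H.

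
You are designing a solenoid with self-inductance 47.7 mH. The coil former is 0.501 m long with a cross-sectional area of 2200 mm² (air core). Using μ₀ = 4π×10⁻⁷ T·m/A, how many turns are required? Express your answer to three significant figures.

A = 2200 mm² = 2.200×10^-3 m².
From L = μ₀N²A/ℓ, N = √(Lℓ / (μ₀A)).
N = √[(4.770×10^-2)(0.501) / ((4π×10⁻⁷)×2.200×10^-3)] = √(8.644×10^6) ≈ 2940.1.

N ≈ 2940 turns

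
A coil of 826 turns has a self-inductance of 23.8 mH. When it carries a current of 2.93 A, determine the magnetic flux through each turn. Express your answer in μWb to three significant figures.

From L = NΦ_B/I, the flux per turn is Φ_B = LI/N.
Φ_B = (2.380×10^-2 H)(2.93 A)/826 = 8.442×10^-5 Wb.

Φ_B ≈ 84.4 μWb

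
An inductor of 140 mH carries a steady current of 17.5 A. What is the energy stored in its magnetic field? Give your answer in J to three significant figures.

U ≈ 21.4 J

Stored magnetic energy: U = ½LI².
U = ½(0.14 H)(17.5 A)² = 21.44 J.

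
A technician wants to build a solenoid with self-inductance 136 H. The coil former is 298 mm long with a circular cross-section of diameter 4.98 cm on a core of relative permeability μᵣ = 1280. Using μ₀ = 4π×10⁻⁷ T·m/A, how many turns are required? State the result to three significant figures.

A = π(d/2)² = π(2.490×10^-2 m)² = 1.948×10^-3 m².
From L = μ₀μᵣN²A/ℓ, N = √(Lℓ / (μ₀μᵣA)).
N = √[(136)(0.298) / ((4π×10⁻⁷)(1280)×1.948×10^-3)] = √(1.294×10^7) ≈ 3596.6.

N ≈ 3600 turns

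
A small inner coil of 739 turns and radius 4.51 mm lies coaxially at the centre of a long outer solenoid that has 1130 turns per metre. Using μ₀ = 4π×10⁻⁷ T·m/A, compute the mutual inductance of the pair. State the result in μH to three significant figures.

The outer solenoid produces a uniform field B₁ = μ₀n₁I₁ across the inner coil,
so the flux linkage is N₂Φ = N₂B₁A₂ = μ₀n₁N₂A₂·I₁, giving M = μ₀n₁N₂A₂.
A₂ = πr² = π(4.510×10^-3 m)² = 6.390×10^-5 m².
M = (4π×10⁻⁷)(1130)(739)(6.390×10^-5) = 6.706×10^-5 H.

M ≈ 67.1 μH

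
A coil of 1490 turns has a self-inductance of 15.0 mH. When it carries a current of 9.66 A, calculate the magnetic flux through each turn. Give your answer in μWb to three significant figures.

From L = NΦ_B/I, the flux per turn is Φ_B = LI/N.
Φ_B = (1.500×10^-2 H)(9.66 A)/1490 = 9.7248×10^-5 Wb.

Φ_B ≈ 97.2 μWb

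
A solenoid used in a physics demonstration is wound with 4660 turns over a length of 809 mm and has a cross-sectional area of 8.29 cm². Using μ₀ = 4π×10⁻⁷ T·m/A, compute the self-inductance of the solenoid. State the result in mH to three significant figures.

A = 8.29 cm² = 8.290×10^-4 m².
For a long solenoid, L = μ₀N²A/ℓ.
L = (4π×10⁻⁷)(4660)²(8.290×10^-4)/(0.809 m) = 2.796×10^-2 H.

L ≈ 28.0 mH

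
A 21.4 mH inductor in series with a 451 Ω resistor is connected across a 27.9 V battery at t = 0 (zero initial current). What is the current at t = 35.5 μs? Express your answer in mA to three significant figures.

τ = L/R = 2.140×10^-2/451 = 4.745×10^-5 s; final current I_∞ = ε/R = 27.9/451 = 6.186×10^-2 A.
I(t) = I_∞(1 − e^(−t/τ)) with t/τ = 0.748.
I = (6.186×10^-2)(1 − e^(−0.748)) = 3.259×10^-2 A.

I ≈ 32.6 mA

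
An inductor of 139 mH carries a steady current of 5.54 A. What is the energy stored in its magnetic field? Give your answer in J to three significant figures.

Stored magnetic energy: U = ½LI².
U = ½(0.139 H)(5.54 A)² = 2.133 J.

U ≈ 2.13 J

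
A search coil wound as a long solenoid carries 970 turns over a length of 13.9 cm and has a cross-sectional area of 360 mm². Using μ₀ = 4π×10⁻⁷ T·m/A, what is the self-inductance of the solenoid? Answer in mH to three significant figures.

A = 360 mm² = 3.600×10^-4 m².
For a long solenoid, L = μ₀N²A/ℓ.
L = (4π×10⁻⁷)(970)²(3.600×10^-4)/(0.139 m) = 3.062×10^-3 H.

L ≈ 3.06 mH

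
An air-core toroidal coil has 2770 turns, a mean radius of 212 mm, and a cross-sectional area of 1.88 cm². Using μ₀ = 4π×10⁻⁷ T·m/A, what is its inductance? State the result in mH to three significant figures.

For a thin toroid, L = μ₀N²A/(2πR).
L = (4π×10⁻⁷)(2770)²(1.880×10^-4) / (2π×0.212 m) = 1.361×10^-3 H.

L ≈ 1.36 mH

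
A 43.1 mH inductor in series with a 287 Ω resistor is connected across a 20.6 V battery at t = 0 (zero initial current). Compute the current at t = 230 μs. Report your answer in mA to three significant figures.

I ≈ 56.3 mA

τ = L/R = 4.310×10^-2/287 = 1.502×10^-4 s; final current I_∞ = ε/R = 20.6/287 = 7.178×10^-2 A.
I(t) = I_∞(1 − e^(−t/τ)) with t/τ = 1.532.
I = (7.178×10^-2)(1 − e^(−1.532)) = 5.626×10^-2 A.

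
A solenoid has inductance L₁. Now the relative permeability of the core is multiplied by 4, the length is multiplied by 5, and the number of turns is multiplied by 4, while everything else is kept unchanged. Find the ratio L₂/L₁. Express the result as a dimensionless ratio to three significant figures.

L₂/L₁ = 12.8

For a solenoid, L ∝ μᵣN²A/ℓ.
L₂/L₁ = (4) × (5)^-1 × (4)^2 = 12.8.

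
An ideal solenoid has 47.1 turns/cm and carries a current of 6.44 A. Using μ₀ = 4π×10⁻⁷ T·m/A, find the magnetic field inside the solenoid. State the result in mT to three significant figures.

Inside a long solenoid, B = μ₀nI.
B = (4π×10⁻⁷)(4.710×10^3 m⁻¹)(6.44 A) = 3.812×10^-2 T.

B ≈ 38.1 mT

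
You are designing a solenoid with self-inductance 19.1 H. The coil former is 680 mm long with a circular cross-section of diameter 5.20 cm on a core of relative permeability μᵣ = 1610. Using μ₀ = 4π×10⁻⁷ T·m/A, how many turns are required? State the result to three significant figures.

A = π(d/2)² = π(2.600×10^-2 m)² = 2.124×10^-3 m².
From L = μ₀μᵣN²A/ℓ, N = √(Lℓ / (μ₀μᵣA)).
N = √[(19.1)(0.68) / ((4π×10⁻⁷)(1610)×2.124×10^-3)] = √(3.023×10^6) ≈ 1738.6.

N ≈ 1740 turns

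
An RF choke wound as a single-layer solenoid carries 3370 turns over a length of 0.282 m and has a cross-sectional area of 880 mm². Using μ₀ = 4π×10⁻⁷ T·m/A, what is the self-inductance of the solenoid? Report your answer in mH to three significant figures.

A = 880 mm² = 8.800×10^-4 m².
For a long solenoid, L = μ₀N²A/ℓ.
L = (4π×10⁻⁷)(3370)²(8.800×10^-4)/(0.282 m) = 4.454×10^-2 H.

L ≈ 44.5 mH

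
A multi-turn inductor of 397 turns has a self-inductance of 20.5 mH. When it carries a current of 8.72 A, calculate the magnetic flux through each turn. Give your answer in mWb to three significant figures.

Φ_B ≈ 0.450 mWb

From L = NΦ_B/I, the flux per turn is Φ_B = LI/N.
Φ_B = (2.050×10^-2 H)(8.72 A)/397 = 4.503×10^-4 Wb.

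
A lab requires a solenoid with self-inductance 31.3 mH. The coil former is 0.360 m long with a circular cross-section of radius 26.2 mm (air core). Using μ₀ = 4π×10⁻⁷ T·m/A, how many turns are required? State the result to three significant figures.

A = πr² = π(2.620×10^-2 m)² = 2.157×10^-3 m².
From L = μ₀N²A/ℓ, N = √(Lℓ / (μ₀A)).
N = √[(3.130×10^-2)(0.36) / ((4π×10⁻⁷)×2.157×10^-3)] = √(4.158×10^6) ≈ 2039.1.

N ≈ 2040 turns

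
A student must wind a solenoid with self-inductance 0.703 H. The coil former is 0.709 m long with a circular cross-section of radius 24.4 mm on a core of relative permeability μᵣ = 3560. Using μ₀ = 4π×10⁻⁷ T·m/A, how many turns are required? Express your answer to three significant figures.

N ≈ 244 turns

A = πr² = π(2.440×10^-2 m)² = 1.870×10^-3 m².
From L = μ₀μᵣN²A/ℓ, N = √(Lℓ / (μ₀μᵣA)).
N = √[(0.703)(0.709) / ((4π×10⁻⁷)(3560)×1.870×10^-3)] = √(5.957×10^4) ≈ 244.1.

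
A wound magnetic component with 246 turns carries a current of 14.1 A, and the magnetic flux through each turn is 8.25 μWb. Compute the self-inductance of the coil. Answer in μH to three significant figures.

L ≈ 144 μH

Self-inductance is defined by L = NΦ_B/I (flux linkage over current).
L = (246)(8.250×10^-6 Wb)/(14.1 A) = 1.439×10^-4 H.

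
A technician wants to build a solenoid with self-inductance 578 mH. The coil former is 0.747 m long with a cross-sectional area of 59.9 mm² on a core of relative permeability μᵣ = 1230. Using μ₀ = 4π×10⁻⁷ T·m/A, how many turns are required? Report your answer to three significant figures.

N ≈ 2160 turns

A = 59.9 mm² = 5.990×10^-5 m².
From L = μ₀μᵣN²A/ℓ, N = √(Lℓ / (μ₀μᵣA)).
N = √[(0.578)(0.747) / ((4π×10⁻⁷)(1230)×5.990×10^-5)] = √(4.663×10^6) ≈ 2159.5.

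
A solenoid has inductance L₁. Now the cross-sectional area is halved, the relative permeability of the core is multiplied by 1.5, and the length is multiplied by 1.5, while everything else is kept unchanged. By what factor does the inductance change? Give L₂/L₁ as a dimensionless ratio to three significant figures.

For a solenoid, L ∝ μᵣN²A/ℓ.
L₂/L₁ = (0.5) × (1.5) × (1.5)^-1 = 0.500.

L₂/L₁ = 0.500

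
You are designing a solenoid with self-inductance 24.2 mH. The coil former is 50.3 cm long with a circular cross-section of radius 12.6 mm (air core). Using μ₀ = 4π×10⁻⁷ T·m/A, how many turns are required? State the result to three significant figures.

A = πr² = π(1.260×10^-2 m)² = 4.988×10^-4 m².
From L = μ₀N²A/ℓ, N = √(Lℓ / (μ₀A)).
N = √[(2.420×10^-2)(0.503) / ((4π×10⁻⁷)×4.988×10^-4)] = √(1.942×10^7) ≈ 4407.0.

N ≈ 4410 turns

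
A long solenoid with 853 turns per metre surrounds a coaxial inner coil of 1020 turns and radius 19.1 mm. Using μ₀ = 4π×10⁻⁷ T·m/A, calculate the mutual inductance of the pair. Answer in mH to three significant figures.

M ≈ 1.25 mH

The outer solenoid produces a uniform field B₁ = μ₀n₁I₁ across the inner coil,
so the flux linkage is N₂Φ = N₂B₁A₂ = μ₀n₁N₂A₂·I₁, giving M = μ₀n₁N₂A₂.
A₂ = πr² = π(1.910×10^-2 m)² = 1.146×10^-3 m².
M = (4π×10⁻⁷)(853)(1020)(1.146×10^-3) = 1.253×10^-3 H.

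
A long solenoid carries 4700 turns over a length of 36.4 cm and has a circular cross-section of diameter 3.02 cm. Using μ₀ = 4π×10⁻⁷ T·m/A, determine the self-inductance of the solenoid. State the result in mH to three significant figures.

A = π(d/2)² = π(1.510×10^-2 m)² = 7.163×10^-4 m².
For a long solenoid, L = μ₀N²A/ℓ.
L = (4π×10⁻⁷)(4700)²(7.163×10^-4)/(0.364 m) = 5.463×10^-2 H.

L ≈ 54.6 mH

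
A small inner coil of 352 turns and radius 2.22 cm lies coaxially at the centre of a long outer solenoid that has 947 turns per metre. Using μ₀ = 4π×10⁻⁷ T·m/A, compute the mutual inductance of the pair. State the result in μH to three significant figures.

The outer solenoid produces a uniform field B₁ = μ₀n₁I₁ across the inner coil,
so the flux linkage is N₂Φ = N₂B₁A₂ = μ₀n₁N₂A₂·I₁, giving M = μ₀n₁N₂A₂.
A₂ = πr² = π(2.220×10^-2 m)² = 1.548×10^-3 m².
M = (4π×10⁻⁷)(947)(352)(1.548×10^-3) = 6.486×10^-4 H.

M ≈ 649 μH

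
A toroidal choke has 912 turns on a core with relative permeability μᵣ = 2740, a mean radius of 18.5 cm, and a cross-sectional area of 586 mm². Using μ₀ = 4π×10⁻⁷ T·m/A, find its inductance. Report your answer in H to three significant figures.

L ≈ 1.44 H

For a thin toroid, L = μ₀μᵣN²A/(2πR).
L = (4π×10⁻⁷)(2740)(912)²(5.860×10^-4) / (2π×0.185 m) = 1.444 H.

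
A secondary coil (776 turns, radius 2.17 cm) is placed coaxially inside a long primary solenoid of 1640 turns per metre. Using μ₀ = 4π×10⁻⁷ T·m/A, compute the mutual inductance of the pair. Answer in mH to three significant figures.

The outer solenoid produces a uniform field B₁ = μ₀n₁I₁ across the inner coil,
so the flux linkage is N₂Φ = N₂B₁A₂ = μ₀n₁N₂A₂·I₁, giving M = μ₀n₁N₂A₂.
A₂ = πr² = π(2.170×10^-2 m)² = 1.479×10^-3 m².
M = (4π×10⁻⁷)(1640)(776)(1.479×10^-3) = 2.366×10^-3 H.

M ≈ 2.37 mH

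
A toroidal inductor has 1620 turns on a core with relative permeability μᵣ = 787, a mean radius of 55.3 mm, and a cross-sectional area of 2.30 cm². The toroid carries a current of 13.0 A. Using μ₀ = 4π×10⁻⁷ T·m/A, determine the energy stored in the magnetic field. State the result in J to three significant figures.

L = μ₀μᵣN²A/(2πR) = (4π×10⁻⁷)(787)(1620)²(2.300×10^-4)/(2π×5.530×10^-2) = 1.718 H.
U = ½LI² = ½(1.718)(13.0)² = 145.2 J.

U ≈ 145 J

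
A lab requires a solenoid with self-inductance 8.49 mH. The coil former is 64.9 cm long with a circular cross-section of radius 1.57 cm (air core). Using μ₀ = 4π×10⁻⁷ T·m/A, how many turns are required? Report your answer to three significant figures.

N ≈ 2380 turns

A = πr² = π(1.570×10^-2 m)² = 7.744×10^-4 m².
From L = μ₀N²A/ℓ, N = √(Lℓ / (μ₀A)).
N = √[(8.490×10^-3)(0.649) / ((4π×10⁻⁷)×7.744×10^-4)] = √(5.662×10^6) ≈ 2379.6.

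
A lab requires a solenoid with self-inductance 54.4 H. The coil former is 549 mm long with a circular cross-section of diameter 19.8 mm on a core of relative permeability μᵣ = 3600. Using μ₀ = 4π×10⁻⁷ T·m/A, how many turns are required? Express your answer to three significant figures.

N ≈ 4630 turns

A = π(d/2)² = π(9.900×10^-3 m)² = 3.079×10^-4 m².
From L = μ₀μᵣN²A/ℓ, N = √(Lℓ / (μ₀μᵣA)).
N = √[(54.4)(0.549) / ((4π×10⁻⁷)(3600)×3.079×10^-4)] = √(2.144×10^7) ≈ 4630.4.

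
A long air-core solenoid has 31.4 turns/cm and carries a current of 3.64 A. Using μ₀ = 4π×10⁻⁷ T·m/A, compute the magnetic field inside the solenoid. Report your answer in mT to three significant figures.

Inside a long solenoid, B = μ₀nI.
B = (4π×10⁻⁷)(3.140×10^3 m⁻¹)(3.64 A) = 1.436×10^-2 T.

B ≈ 14.4 mT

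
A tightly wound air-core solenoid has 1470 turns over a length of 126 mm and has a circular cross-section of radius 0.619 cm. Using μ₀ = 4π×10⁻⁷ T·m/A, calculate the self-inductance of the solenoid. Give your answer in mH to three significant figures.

L ≈ 2.59 mH

A = πr² = π(6.190×10^-3 m)² = 1.204×10^-4 m².
For a long solenoid, L = μ₀N²A/ℓ.
L = (4π×10⁻⁷)(1470)²(1.204×10^-4)/(0.126 m) = 2.594×10^-3 H.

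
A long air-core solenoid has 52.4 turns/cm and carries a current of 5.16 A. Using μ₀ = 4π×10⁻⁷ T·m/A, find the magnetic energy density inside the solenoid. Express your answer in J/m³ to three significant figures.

B = μ₀nI = (4π×10⁻⁷)(5.240×10^3)(5.16) = 3.398×10^-2 T.
u = B²/(2μ₀) = (3.398×10^-2)²/(2×4π×10⁻⁷) = 459.3 J/m³.

u ≈ 459 J/m³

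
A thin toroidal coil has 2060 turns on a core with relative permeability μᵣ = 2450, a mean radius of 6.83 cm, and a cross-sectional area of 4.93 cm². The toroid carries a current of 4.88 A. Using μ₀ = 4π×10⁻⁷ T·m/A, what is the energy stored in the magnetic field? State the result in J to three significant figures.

L = μ₀μᵣN²A/(2πR) = (4π×10⁻⁷)(2450)(2060)²(4.930×10^-4)/(2π×6.830×10^-2) = 15.01 H.
U = ½LI² = ½(15.01)(4.88)² = 178.7 J.

U ≈ 179 J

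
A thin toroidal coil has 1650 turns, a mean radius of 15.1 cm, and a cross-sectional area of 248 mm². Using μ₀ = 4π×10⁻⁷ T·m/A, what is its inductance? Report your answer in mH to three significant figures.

For a thin toroid, L = μ₀N²A/(2πR).
L = (4π×10⁻⁷)(1650)²(2.480×10^-4) / (2π×0.151 m) = 8.943×10^-4 H.

L ≈ 0.894 mH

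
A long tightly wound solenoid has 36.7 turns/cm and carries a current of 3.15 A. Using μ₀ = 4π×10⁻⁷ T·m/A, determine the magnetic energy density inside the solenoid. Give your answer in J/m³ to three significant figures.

B = μ₀nI = (4π×10⁻⁷)(3.670×10^3)(3.15) = 1.453×10^-2 T.
u = B²/(2μ₀) = (1.453×10^-2)²/(2×4π×10⁻⁷) = 83.97 J/m³.

u ≈ 84.0 J/m³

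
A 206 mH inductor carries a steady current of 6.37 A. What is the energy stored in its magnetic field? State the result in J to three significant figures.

Stored magnetic energy: U = ½LI².
U = ½(0.206 H)(6.37 A)² = 4.179 J.

U ≈ 4.18 J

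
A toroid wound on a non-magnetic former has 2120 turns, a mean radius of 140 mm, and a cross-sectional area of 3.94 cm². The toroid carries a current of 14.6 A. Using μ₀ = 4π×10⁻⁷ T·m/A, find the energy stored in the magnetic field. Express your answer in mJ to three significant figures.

U ≈ 270 mJ

L = μ₀N²A/(2πR) = (4π×10⁻⁷)(2120)²(3.940×10^-4)/(2π×0.14) = 2.530×10^-3 H.
U = ½LI² = ½(2.530×10^-3)(14.6)² = 0.2696 J.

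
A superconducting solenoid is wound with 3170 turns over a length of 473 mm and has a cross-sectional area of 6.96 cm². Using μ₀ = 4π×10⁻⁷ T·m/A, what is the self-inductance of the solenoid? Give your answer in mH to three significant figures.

L ≈ 18.6 mH

A = 6.96 cm² = 6.960×10^-4 m².
For a long solenoid, L = μ₀N²A/ℓ.
L = (4π×10⁻⁷)(3170)²(6.960×10^-4)/(0.473 m) = 1.858×10^-2 H.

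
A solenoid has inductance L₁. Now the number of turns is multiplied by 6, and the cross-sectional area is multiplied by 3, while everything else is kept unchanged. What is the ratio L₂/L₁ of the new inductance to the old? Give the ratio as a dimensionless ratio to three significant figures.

L₂/L₁ = 108

For a solenoid, L ∝ μᵣN²A/ℓ.
L₂/L₁ = (6)^2 × (3) = 108.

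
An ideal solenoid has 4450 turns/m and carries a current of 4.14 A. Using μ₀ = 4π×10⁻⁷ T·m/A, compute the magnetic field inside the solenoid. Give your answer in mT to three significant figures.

Inside a long solenoid, B = μ₀nI.
B = (4π×10⁻⁷)(4.450×10^3 m⁻¹)(4.14 A) = 2.315×10^-2 T.

B ≈ 23.2 mT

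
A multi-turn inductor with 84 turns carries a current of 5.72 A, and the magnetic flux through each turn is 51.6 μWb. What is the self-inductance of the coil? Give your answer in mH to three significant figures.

Self-inductance is defined by L = NΦ_B/I (flux linkage over current).
L = (84)(5.160×10^-5 Wb)/(5.72 A) = 7.578×10^-4 H.

L ≈ 0.758 mH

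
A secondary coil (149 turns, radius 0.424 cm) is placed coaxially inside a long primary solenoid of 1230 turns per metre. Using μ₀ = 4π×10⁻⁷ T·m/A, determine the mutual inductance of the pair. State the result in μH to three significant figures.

The outer solenoid produces a uniform field B₁ = μ₀n₁I₁ across the inner coil,
so the flux linkage is N₂Φ = N₂B₁A₂ = μ₀n₁N₂A₂·I₁, giving M = μ₀n₁N₂A₂.
A₂ = πr² = π(4.240×10^-3 m)² = 5.648×10^-5 m².
M = (4π×10⁻⁷)(1230)(149)(5.648×10^-5) = 1.301×10^-5 H.

M ≈ 13.0 μH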